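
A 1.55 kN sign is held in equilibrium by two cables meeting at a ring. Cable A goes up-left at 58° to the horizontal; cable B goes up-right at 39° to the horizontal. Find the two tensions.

ΣF_x = 0: −T_A·cos58° + T_B·cos39° = 0 → T_B = 0.681879·T_A.
ΣF_y = 0: T_A·sin58° + T_B·sin39° = 1.55.
Substitute: T_A·(0.848048 + 0.681879·0.62932) = 1.55 → T_A = 1.21362 ≈ 1.214 kN.
Then T_B = 0.681879 × 1.21362 = 0.8275 kN.

T_A = 1.214 kN, T_B = 0.8275 kN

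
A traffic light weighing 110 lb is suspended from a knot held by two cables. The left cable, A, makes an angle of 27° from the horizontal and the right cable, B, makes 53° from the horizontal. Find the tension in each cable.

ΣF_x = 0: −T_A·cos27° + T_B·cos53° = 0 → T_B = 1.48053·T_A.
ΣF_y = 0: T_A·sin27° + T_B·sin53° = 110.
Substitute: T_A·(0.45399 + 1.48053·0.798636) = 110 → T_A = 67.221 ≈ 67.22 lb.
Then T_B = 1.48053 × 67.221 = 99.52 lb.

T_A = 67.22 lb, T_B = 99.52 lb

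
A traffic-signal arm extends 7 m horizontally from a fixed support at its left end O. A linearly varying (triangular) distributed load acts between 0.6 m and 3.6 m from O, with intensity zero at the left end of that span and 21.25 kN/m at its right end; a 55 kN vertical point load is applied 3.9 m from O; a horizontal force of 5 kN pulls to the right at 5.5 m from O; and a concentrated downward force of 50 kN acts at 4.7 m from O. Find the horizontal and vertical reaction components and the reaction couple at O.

O_x = -5.000 kN, O_y = 136.9 kN, M_O = 532.4 kN·m

Resultant of the triangular load: ½ × 21.25 × 3 = 31.875 kN, acting at 2.6 m from O (one-third of the span from the peak).
ΣF_x = 0: O_x + 5 = 0 → O_x = -5.000 kN.
ΣF_y = 0: O_y − ½·21.25·3 − 55 − 50 = 0 → O_y = 136.9 kN.
ΣM about O: M_O − (½·21.25·3)·2.6 − 55·3.9 − 50·4.7 = 0 → M_O = 532.4 kN·m.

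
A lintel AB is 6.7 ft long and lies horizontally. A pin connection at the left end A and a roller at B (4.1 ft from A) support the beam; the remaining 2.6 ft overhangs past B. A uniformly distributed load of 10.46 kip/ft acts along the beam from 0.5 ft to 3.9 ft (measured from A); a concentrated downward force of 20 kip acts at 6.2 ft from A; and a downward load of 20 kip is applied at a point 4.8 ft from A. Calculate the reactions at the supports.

A_x = 0, A_y = 2.822 kip, B_y = 72.74 kip

Resultant of the distributed load: 10.46 × 3.4 = 35.564 kip at 2.2 ft from A.
ΣM about A: B_y·4.1 − (10.46·3.4)·2.2 − 20·6.2 − 20·4.8 = 0 → B_y = 298.2408/4.1 = 72.7417 ≈ 72.74 kip.
ΣF_y = 0: A_y + 72.7417 − 10.46·3.4 − 20 − 20 = 0 → A_y = 2.822 kip.
ΣF_x = 0: no horizontal applied forces, so A_x = 0.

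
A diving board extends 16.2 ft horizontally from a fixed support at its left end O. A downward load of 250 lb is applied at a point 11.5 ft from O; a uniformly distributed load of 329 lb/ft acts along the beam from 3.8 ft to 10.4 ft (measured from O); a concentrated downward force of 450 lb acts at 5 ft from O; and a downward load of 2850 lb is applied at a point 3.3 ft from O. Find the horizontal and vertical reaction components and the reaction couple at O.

Resultant of the distributed load: 329 × 6.6 = 2171.4 lb at 7.1 ft from O.
ΣF_x = 0: O_x = 0.
ΣF_y = 0: O_y − 250 − 329·6.6 − 450 − 2850 = 0 → O_y = 5721 lb.
ΣM about O: M_O − 250·11.5 − (329·6.6)·7.1 − 450·5 − 2850·3.3 = 0 → M_O = 29950 lb·ft.

O_x = 0, O_y = 5721 lb, M_O = 29950 lb·ft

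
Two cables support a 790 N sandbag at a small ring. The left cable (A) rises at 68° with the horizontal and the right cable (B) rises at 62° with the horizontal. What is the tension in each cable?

ΣF_x = 0: −T_A·cos68° + T_B·cos62° = 0 → T_B = 0.797932·T_A.
ΣF_y = 0: T_A·sin68° + T_B·sin62° = 790.
Substitute: T_A·(0.927184 + 0.797932·0.882948) = 790 → T_A = 484.153 ≈ 484.2 N.
Then T_B = 0.797932 × 484.153 = 386.3 N.

T_A = 484.2 N, T_B = 386.3 N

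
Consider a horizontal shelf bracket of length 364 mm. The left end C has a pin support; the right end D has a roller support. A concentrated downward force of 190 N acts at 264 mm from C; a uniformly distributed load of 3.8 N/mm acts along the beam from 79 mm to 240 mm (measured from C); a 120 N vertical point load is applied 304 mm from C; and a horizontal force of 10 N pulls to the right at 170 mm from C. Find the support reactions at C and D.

Resultant of the distributed load: 3.8 × 161 = 611.8 N at 159.5 mm from C.
Taking moments about C: D_y·364 − 190·264 − (3.8·161)·159.5 − 120·304 = 0 → D_y = 184222.1/364 = 506.105 ≈ 506.1 N.
ΣF_y = 0: C_y + 506.105 − 190 − 3.8·161 − 120 = 0 → C_y = 415.7 N.
ΣF_x = 0: C_x + 10 = 0 → C_x = -10.00 N.

C_x = -10.00 N, C_y = 415.7 N, D_y = 506.1 N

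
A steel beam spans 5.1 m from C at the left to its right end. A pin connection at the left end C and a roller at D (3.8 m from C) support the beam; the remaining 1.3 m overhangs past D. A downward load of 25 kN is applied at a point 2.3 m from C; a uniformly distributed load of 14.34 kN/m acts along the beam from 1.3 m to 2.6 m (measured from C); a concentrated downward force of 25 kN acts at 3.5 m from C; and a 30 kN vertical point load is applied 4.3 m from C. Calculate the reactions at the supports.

Resultant of the distributed load: 14.34 × 1.3 = 18.642 kN at 1.95 m from C.
ΣM about C: D_y·3.8 − 25·2.3 − (14.34·1.3)·1.95 − 25·3.5 − 30·4.3 = 0 → D_y = 310.3519/3.8 = 81.6716 ≈ 81.67 kN.
ΣF_y = 0: C_y + 81.6716 − 25 − 14.34·1.3 − 25 − 30 = 0 → C_y = 16.97 kN.
ΣF_x = 0: no horizontal applied forces, so C_x = 0.

C_x = 0, C_y = 16.97 kN, D_y = 81.67 kN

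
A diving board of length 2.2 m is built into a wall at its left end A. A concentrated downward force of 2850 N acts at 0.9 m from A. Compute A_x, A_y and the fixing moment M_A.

ΣF_x = 0: A_x = 0.
ΣF_y = 0: A_y − 2850 = 0 → A_y = 2850 N.
ΣM about A: M_A − 2850·0.9 = 0 → M_A = 2565 N·m.

A_x = 0, A_y = 2850 N, M_A = 2565 N·m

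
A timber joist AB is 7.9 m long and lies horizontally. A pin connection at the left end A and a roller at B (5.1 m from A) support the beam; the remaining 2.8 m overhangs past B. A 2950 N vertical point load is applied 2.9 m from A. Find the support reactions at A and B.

Taking moments about A: B_y·5.1 − 2950·2.9 = 0 → B_y = 8555/5.1 = 1677.45 ≈ 1677 N.
ΣF_y = 0: A_y + 1677.45 − 2950 = 0 → A_y = 1273 N.
ΣF_x = 0: no horizontal applied forces, so A_x = 0.

A_x = 0, A_y = 1273 N, B_y = 1677 N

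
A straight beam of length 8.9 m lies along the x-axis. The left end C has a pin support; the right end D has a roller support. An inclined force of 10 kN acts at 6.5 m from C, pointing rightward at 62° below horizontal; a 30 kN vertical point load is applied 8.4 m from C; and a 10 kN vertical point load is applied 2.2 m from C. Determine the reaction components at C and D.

Taking moments about C: D_y·8.9 − 10·sin62°·6.5 − 30·8.4 − 10·2.2 = 0 → D_y = 331.392/8.9 = 37.2351 ≈ 37.24 kN.
ΣF_y = 0: C_y + 37.2351 − 10·sin62° − 30 − 10 = 0 → C_y = 11.59 kN.
ΣF_x = 0: C_x + 10·cos62° = 0 → C_x = -4.695 kN.

C_x = -4.695 kN, C_y = 11.59 kN, D_y = 37.24 kN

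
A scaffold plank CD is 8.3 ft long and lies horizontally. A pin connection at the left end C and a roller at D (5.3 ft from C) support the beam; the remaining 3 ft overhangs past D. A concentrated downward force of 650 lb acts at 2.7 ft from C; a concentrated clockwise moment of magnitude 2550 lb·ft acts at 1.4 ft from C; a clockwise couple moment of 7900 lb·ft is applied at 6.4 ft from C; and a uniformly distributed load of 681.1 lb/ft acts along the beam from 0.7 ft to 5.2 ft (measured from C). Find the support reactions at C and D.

Resultant of the distributed load: 681.1 × 4.5 = 3064.95 lb at 2.95 ft from C.
Moments about C: D_y·5.3 − 650·2.7 − 2550 − 7900 − (681.1·4.5)·2.95 = 0 → D_y = 21246.6025/5.3 = 4008.79 ≈ 4009 lb.
ΣF_y = 0: C_y + 4008.79 − 650 − 681.1·4.5 = 0 → C_y = -293.8 lb.
ΣF_x = 0: no horizontal applied forces, so C_x = 0.

C_x = 0, C_y = -293.8 lb, D_y = 4009 lb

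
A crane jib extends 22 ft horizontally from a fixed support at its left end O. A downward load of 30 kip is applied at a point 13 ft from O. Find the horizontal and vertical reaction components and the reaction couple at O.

O_x = 0, O_y = 30.00 kip, M_O = 390.0 kip·ft

ΣF_x = 0: O_x = 0.
ΣF_y = 0: O_y − 30 = 0 → O_y = 30.00 kip.
ΣM about O: M_O − 30·13 = 0 → M_O = 390.0 kip·ft.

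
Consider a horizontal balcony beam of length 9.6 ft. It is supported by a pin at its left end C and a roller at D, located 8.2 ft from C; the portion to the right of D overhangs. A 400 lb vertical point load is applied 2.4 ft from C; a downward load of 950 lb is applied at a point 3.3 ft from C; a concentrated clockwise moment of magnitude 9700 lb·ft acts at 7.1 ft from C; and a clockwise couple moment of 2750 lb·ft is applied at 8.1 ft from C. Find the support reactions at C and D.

C_x = 0, C_y = -667.7 lb, D_y = 2018 lb

Taking moments about C: D_y·8.2 − 400·2.4 − 950·3.3 − 9700 − 2750 = 0 → D_y = 16545/8.2 = 2017.68 ≈ 2018 lb.
ΣF_y = 0: C_y + 2017.68 − 400 − 950 = 0 → C_y = -667.7 lb.
ΣF_x = 0: no horizontal applied forces, so C_x = 0.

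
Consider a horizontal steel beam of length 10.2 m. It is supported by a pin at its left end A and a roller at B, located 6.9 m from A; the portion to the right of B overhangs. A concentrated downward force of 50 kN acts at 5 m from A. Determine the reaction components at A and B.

A_x = 0, A_y = 13.77 kN, B_y = 36.23 kN

ΣM about A: B_y·6.9 − 50·5 = 0 → B_y = 250/6.9 = 36.2319 ≈ 36.23 kN.
ΣF_y = 0: A_y + 36.2319 − 50 = 0 → A_y = 13.77 kN.
ΣF_x = 0: no horizontal applied forces, so A_x = 0.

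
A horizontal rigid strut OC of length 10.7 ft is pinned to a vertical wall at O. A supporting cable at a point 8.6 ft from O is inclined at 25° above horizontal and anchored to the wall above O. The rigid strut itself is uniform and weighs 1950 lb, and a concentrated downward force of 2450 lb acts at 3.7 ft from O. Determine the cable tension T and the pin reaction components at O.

ΣM about O: T·sin25°·8.6 − 1950·5.35 − 2450·3.7 = 0 → T = 19497.5/(8.6·0.422618) = 5364.54 ≈ 5365 lb.
ΣF_x = 0: O_x − T·cos25° = 0 → O_x = 5364.54 × 0.906308 = 4862 lb.
ΣF_y = 0: O_y + T·sin25° − 1950 − 2450 = 0 → O_y = 4400 − 5364.54 × 0.422618 = 2133 lb.

T = 5365 lb, O_x = 4862 lb, O_y = 2133 lb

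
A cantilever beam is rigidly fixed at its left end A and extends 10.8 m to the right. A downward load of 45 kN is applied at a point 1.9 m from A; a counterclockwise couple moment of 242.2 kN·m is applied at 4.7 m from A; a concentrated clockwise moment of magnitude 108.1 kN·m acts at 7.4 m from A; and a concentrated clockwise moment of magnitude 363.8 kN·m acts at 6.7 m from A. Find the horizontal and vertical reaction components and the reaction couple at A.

A_x = 0, A_y = 45.00 kN, M_A = 315.2 kN·m

ΣF_x = 0: A_x = 0.
ΣF_y = 0: A_y − 45 = 0 → A_y = 45.00 kN.
ΣM about A: M_A − 45·1.9 + 242.2 − 108.1 − 363.8 = 0 → M_A = 315.2 kN·m.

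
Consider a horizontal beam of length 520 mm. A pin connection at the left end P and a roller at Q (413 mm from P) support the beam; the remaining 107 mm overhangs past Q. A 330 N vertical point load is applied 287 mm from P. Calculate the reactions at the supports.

ΣM about P: Q_y·413 − 330·287 = 0 → Q_y = 94710/413 = 229.322 ≈ 229.3 N.
ΣF_y = 0: P_y + 229.322 − 330 = 0 → P_y = 100.7 N.
ΣF_x = 0: no horizontal applied forces, so P_x = 0.

P_x = 0, P_y = 100.7 N, Q_y = 229.3 N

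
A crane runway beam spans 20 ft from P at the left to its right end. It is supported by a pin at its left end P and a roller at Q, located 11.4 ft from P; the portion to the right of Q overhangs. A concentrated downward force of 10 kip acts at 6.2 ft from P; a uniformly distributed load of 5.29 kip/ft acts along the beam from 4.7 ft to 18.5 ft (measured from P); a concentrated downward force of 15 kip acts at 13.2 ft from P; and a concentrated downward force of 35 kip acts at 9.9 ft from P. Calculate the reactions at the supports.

Resultant of the distributed load: 5.29 × 13.8 = 73.002 kip at 11.6 ft from P.
ΣM about P: Q_y·11.4 − 10·6.2 − (5.29·13.8)·11.6 − 15·13.2 − 35·9.9 = 0 → Q_y = 1453.3232/11.4 = 127.484 ≈ 127.5 kip.
ΣF_y = 0: P_y + 127.484 − 10 − 5.29·13.8 − 15 − 35 = 0 → P_y = 5.518 kip.
ΣF_x = 0: no horizontal applied forces, so P_x = 0.

P_x = 0, P_y = 5.518 kip, Q_y = 127.5 kip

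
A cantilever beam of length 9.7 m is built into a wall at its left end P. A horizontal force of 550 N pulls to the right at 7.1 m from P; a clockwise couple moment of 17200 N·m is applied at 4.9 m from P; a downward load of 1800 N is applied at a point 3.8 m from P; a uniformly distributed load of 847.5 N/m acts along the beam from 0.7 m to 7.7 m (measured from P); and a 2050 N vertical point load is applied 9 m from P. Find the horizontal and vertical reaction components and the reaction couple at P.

Resultant of the distributed load: 847.5 × 7 = 5932.5 N at 4.2 m from P.
ΣF_x = 0: P_x + 550 = 0 → P_x = -550.0 N.
ΣF_y = 0: P_y − 1800 − 847.5·7 − 2050 = 0 → P_y = 9782 N.
ΣM about P: M_P − 17200 − 1800·3.8 − (847.5·7)·4.2 − 2050·9 = 0 → M_P = 67410 N·m.

P_x = -550.0 N, P_y = 9782 N, M_P = 67410 N·m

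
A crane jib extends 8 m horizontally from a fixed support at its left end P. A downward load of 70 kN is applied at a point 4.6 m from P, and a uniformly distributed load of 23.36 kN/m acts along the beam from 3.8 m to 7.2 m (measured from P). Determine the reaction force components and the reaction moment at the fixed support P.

P_x = 0, P_y = 149.4 kN, M_P = 758.8 kN·m

Resultant of the distributed load: 23.36 × 3.4 = 79.424 kN at 5.5 m from P.
ΣF_x = 0: P_x = 0.
ΣF_y = 0: P_y − 70 − 23.36·3.4 = 0 → P_y = 149.4 kN.
ΣM about P: M_P − 70·4.6 − (23.36·3.4)·5.5 = 0 → M_P = 758.8 kN·m.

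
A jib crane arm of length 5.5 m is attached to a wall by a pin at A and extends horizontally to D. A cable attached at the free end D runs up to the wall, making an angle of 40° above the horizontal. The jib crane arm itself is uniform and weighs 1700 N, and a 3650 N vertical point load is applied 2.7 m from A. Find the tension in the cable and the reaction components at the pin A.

ΣM about A: T·sin40°·5.5 − 1700·2.75 − 3650·2.7 = 0 → T = 14530/(5.5·0.642788) = 4109.94 ≈ 4110 N.
ΣF_x = 0: A_x − T·cos40° = 0 → A_x = 4109.94 × 0.766044 = 3148 N.
ΣF_y = 0: A_y + T·sin40° − 1700 − 3650 = 0 → A_y = 5350 − 4109.94 × 0.642788 = 2708 N.

T = 4110 N, A_x = 3148 N, A_y = 2708 N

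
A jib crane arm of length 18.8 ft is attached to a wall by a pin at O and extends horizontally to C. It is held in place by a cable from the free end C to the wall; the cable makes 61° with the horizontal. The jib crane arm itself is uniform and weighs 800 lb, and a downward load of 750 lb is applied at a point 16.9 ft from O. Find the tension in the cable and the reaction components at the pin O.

ΣM about O: T·sin61°·18.8 − 800·9.4 − 750·16.9 = 0 → T = 20195/(18.8·0.87462) = 1228.19 ≈ 1228 lb.
ΣF_x = 0: O_x − T·cos61° = 0 → O_x = 1228.19 × 0.48481 = 595.4 lb.
ΣF_y = 0: O_y + T·sin61° − 800 − 750 = 0 → O_y = 1550 − 1228.19 × 0.87462 = 475.8 lb.

T = 1228 lb, O_x = 595.4 lb, O_y = 475.8 lb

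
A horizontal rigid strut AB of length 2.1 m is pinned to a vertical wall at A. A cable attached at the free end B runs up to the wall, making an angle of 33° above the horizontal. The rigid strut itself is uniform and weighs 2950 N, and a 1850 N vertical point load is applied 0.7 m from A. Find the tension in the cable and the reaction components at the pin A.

T = 3840 N, A_x = 3221 N, A_y = 2708 N

ΣM about A: T·sin33°·2.1 − 2950·1.05 − 1850·0.7 = 0 → T = 4392.5/(2.1·0.544639) = 3840.46 ≈ 3840 N.
ΣF_x = 0: A_x − T·cos33° = 0 → A_x = 3840.46 × 0.838671 = 3221 N.
ΣF_y = 0: A_y + T·sin33° − 2950 − 1850 = 0 → A_y = 4800 − 3840.46 × 0.544639 = 2708 N.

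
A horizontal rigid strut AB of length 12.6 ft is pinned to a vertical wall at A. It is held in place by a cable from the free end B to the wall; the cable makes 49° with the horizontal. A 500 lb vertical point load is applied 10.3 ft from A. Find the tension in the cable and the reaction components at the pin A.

T = 541.6 lb, A_x = 355.3 lb, A_y = 91.27 lb

ΣM about A: T·sin49°·12.6 − 500·10.3 = 0 → T = 5150/(12.6·0.75471) = 541.572 ≈ 541.6 lb.
ΣF_x = 0: A_x − T·cos49° = 0 → A_x = 541.572 × 0.656059 = 355.3 lb.
ΣF_y = 0: A_y + T·sin49° − 500 = 0 → A_y = 500 − 541.572 × 0.75471 = 91.27 lb.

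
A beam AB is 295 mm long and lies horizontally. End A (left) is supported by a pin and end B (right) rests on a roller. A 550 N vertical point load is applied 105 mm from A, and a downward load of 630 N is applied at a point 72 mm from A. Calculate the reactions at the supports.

A_x = 0, A_y = 830.5 N, B_y = 349.5 N

ΣM about A: B_y·295 − 550·105 − 630·72 = 0 → B_y = 103110/295 = 349.525 ≈ 349.5 N.
ΣF_y = 0: A_y + 349.525 − 550 − 630 = 0 → A_y = 830.5 N.
ΣF_x = 0: no horizontal applied forces, so A_x = 0.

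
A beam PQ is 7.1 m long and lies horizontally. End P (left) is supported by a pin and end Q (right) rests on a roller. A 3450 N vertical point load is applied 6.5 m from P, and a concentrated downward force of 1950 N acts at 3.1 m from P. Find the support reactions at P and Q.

Taking moments about P: Q_y·7.1 − 3450·6.5 − 1950·3.1 = 0 → Q_y = 28470/7.1 = 4009.86 ≈ 4010 N.
ΣF_y = 0: P_y + 4009.86 − 3450 − 1950 = 0 → P_y = 1390 N.
ΣF_x = 0: no horizontal applied forces, so P_x = 0.

P_x = 0, P_y = 1390 N, Q_y = 4010 N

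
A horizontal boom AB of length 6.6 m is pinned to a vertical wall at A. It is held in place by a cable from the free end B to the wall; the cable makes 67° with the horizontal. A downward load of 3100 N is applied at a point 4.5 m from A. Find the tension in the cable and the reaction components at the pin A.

ΣM about A: T·sin67°·6.6 − 3100·4.5 = 0 → T = 13950/(6.6·0.920505) = 2296.17 ≈ 2296 N.
ΣF_x = 0: A_x − T·cos67° = 0 → A_x = 2296.17 × 0.390731 = 897.2 N.
ΣF_y = 0: A_y + T·sin67° − 3100 = 0 → A_y = 3100 − 2296.17 × 0.920505 = 986.4 N.

T = 2296 N, A_x = 897.2 N, A_y = 986.4 N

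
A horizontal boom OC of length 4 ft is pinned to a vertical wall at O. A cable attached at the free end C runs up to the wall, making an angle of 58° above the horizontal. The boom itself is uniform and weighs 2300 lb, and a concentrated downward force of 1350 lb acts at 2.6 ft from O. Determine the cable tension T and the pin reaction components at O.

T = 2391 lb, O_x = 1267 lb, O_y = 1623 lb

ΣM about O: T·sin58°·4 − 2300·2 − 1350·2.6 = 0 → T = 8110/(4·0.848048) = 2390.78 ≈ 2391 lb.
ΣF_x = 0: O_x − T·cos58° = 0 → O_x = 2390.78 × 0.529919 = 1267 lb.
ΣF_y = 0: O_y + T·sin58° − 2300 − 1350 = 0 → O_y = 3650 − 2390.78 × 0.848048 = 1623 lb.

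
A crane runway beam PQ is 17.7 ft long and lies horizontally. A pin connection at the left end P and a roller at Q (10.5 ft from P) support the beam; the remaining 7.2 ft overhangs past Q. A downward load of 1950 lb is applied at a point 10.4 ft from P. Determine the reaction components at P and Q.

P_x = 0, P_y = 18.57 lb, Q_y = 1931 lb

Taking moments about P: Q_y·10.5 − 1950·10.4 = 0 → Q_y = 20280/10.5 = 1931.43 ≈ 1931 lb.
ΣF_y = 0: P_y + 1931.43 − 1950 = 0 → P_y = 18.57 lb.
ΣF_x = 0: no horizontal applied forces, so P_x = 0.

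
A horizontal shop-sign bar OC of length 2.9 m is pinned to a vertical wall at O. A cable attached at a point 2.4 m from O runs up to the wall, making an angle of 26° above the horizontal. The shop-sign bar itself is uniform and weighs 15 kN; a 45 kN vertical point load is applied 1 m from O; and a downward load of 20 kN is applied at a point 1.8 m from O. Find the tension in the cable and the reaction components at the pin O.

T = 97.66 kN, O_x = 87.78 kN, O_y = 37.19 kN

ΣM about O: T·sin26°·2.4 − 15·1.45 − 45·1 − 20·1.8 = 0 → T = 102.75/(2.4·0.438371) = 97.6627 ≈ 97.66 kN.
ΣF_x = 0: O_x − T·cos26° = 0 → O_x = 97.6627 × 0.898794 = 87.78 kN.
ΣF_y = 0: O_y + T·sin26° − 15 − 45 − 20 = 0 → O_y = 80 − 97.6627 × 0.438371 = 37.19 kN.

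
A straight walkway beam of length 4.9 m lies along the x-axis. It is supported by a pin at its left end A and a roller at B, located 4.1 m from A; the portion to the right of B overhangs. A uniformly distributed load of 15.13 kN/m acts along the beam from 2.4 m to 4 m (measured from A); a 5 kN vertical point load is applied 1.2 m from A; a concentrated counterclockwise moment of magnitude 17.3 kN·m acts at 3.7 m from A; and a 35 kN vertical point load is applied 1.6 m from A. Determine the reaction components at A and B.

A_x = 0, A_y = 34.41 kN, B_y = 29.80 kN

Resultant of the distributed load: 15.13 × 1.6 = 24.208 kN at 3.2 m from A.
Taking moments about A: B_y·4.1 − (15.13·1.6)·3.2 − 5·1.2 + 17.3 − 35·1.6 = 0 → B_y = 122.1656/4.1 = 29.7965 ≈ 29.80 kN.
ΣF_y = 0: A_y + 29.7965 − 15.13·1.6 − 5 − 35 = 0 → A_y = 34.41 kN.
ΣF_x = 0: no horizontal applied forces, so A_x = 0.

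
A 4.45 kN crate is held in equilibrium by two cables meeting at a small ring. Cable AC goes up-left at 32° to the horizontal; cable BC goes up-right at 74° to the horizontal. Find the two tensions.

T_AC = 1.276 kN, T_BC = 3.926 kN

ΣF_x = 0: −T_AC·cos32° + T_BC·cos74° = 0 → T_BC = 3.07668·T_AC.
ΣF_y = 0: T_AC·sin32° + T_BC·sin74° = 4.45.
Substitute: T_AC·(0.529919 + 3.07668·0.961262) = 4.45 → T_AC = 1.27602 ≈ 1.276 kN.
Then T_BC = 3.07668 × 1.27602 = 3.926 kN.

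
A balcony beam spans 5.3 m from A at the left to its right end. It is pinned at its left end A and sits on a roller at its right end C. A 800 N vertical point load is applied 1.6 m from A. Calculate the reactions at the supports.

Taking moments about A: C_y·5.3 − 800·1.6 = 0 → C_y = 1280/5.3 = 241.509 ≈ 241.5 N.
ΣF_y = 0: A_y + 241.509 − 800 = 0 → A_y = 558.5 N.
ΣF_x = 0: no horizontal applied forces, so A_x = 0.

A_x = 0, A_y = 558.5 N, C_y = 241.5 N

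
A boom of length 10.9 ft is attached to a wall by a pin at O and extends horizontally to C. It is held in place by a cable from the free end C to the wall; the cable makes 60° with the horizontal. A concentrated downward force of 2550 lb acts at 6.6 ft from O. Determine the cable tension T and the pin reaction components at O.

T = 1783 lb, O_x = 891.5 lb, O_y = 1006 lb

ΣM about O: T·sin60°·10.9 − 2550·6.6 = 0 → T = 16830/(10.9·0.866025) = 1782.9 ≈ 1783 lb.
ΣF_x = 0: O_x − T·cos60° = 0 → O_x = 1782.9 × 0.5 = 891.5 lb.
ΣF_y = 0: O_y + T·sin60° − 2550 = 0 → O_y = 2550 − 1782.9 × 0.866025 = 1006 lb.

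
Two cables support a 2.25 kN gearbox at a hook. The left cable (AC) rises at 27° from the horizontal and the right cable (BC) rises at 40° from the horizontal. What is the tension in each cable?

ΣF_x = 0: −T_AC·cos27° + T_BC·cos40° = 0 → T_BC = 1.16313·T_AC.
ΣF_y = 0: T_AC·sin27° + T_BC·sin40° = 2.25.
Substitute: T_AC·(0.45399 + 1.16313·0.642788) = 2.25 → T_AC = 1.87245 ≈ 1.872 kN.
Then T_BC = 1.16313 × 1.87245 = 2.178 kN.

T_AC = 1.872 kN, T_BC = 2.178 kN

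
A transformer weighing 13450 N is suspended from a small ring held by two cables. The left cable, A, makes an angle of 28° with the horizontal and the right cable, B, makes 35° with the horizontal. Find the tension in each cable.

ΣF_x = 0: −T_A·cos28° + T_B·cos35° = 0 → T_B = 1.07788·T_A.
ΣF_y = 0: T_A·sin28° + T_B·sin35° = 13450.
Substitute: T_A·(0.469472 + 1.07788·0.573576) = 13450 → T_A = 12365.3 ≈ 12370 N.
Then T_B = 1.07788 × 12365.3 = 13330 N.

T_A = 12370 N, T_B = 13330 N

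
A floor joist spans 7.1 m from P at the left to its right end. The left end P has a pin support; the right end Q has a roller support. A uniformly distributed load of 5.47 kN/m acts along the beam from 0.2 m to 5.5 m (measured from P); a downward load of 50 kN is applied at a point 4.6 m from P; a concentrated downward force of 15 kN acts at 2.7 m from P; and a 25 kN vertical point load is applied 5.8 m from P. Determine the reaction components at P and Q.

Resultant of the distributed load: 5.47 × 5.3 = 28.991 kN at 2.85 m from P.
ΣM about P: Q_y·7.1 − (5.47·5.3)·2.85 − 50·4.6 − 15·2.7 − 25·5.8 = 0 → Q_y = 498.12435/7.1 = 70.1584 ≈ 70.16 kN.
ΣF_y = 0: P_y + 70.1584 − 5.47·5.3 − 50 − 15 − 25 = 0 → P_y = 48.83 kN.
ΣF_x = 0: no horizontal applied forces, so P_x = 0.

P_x = 0, P_y = 48.83 kN, Q_y = 70.16 kN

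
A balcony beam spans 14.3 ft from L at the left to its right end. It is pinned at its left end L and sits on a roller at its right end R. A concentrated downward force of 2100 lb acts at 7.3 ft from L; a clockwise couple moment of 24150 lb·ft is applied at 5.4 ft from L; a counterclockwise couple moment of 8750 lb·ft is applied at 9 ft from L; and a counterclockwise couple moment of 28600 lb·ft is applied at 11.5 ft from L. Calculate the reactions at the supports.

L_x = 0, L_y = 1951 lb, R_y = 149.0 lb

ΣM about L: R_y·14.3 − 2100·7.3 − 24150 + 8750 + 28600 = 0 → R_y = 2130/14.3 = 148.951 ≈ 149.0 lb.
ΣF_y = 0: L_y + 148.951 − 2100 = 0 → L_y = 1951 lb.
ΣF_x = 0: no horizontal applied forces, so L_x = 0.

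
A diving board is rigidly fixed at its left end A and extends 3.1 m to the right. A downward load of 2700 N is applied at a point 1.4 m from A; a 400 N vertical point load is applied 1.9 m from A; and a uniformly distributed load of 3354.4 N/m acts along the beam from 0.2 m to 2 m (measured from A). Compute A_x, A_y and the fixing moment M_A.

Resultant of the distributed load: 3354.4 × 1.8 = 6037.92 N at 1.1 m from A.
ΣF_x = 0: A_x = 0.
ΣF_y = 0: A_y − 2700 − 400 − 3354.4·1.8 = 0 → A_y = 9138 N.
ΣM about A: M_A − 2700·1.4 − 400·1.9 − (3354.4·1.8)·1.1 = 0 → M_A = 11180 N·m.

A_x = 0, A_y = 9138 N, M_A = 11180 N·m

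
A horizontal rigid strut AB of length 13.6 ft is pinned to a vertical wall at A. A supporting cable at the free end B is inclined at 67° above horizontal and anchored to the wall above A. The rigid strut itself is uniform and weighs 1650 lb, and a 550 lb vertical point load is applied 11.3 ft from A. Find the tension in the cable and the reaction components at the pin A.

ΣM about A: T·sin67°·13.6 − 1650·6.8 − 550·11.3 = 0 → T = 17435/(13.6·0.920505) = 1392.7 ≈ 1393 lb.
ΣF_x = 0: A_x − T·cos67° = 0 → A_x = 1392.7 × 0.390731 = 544.2 lb.
ΣF_y = 0: A_y + T·sin67° − 1650 − 550 = 0 → A_y = 2200 − 1392.7 × 0.920505 = 918.0 lb.

T = 1393 lb, A_x = 544.2 lb, A_y = 918.0 lb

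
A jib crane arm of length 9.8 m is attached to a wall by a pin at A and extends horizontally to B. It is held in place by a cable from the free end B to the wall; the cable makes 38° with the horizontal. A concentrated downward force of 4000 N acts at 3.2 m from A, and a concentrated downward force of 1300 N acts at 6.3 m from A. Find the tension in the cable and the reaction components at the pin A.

ΣM about A: T·sin38°·9.8 − 4000·3.2 − 1300·6.3 = 0 → T = 20990/(9.8·0.615661) = 3478.92 ≈ 3479 N.
ΣF_x = 0: A_x − T·cos38° = 0 → A_x = 3478.92 × 0.788011 = 2741 N.
ΣF_y = 0: A_y + T·sin38° − 4000 − 1300 = 0 → A_y = 5300 − 3478.92 × 0.615661 = 3158 N.

T = 3479 N, A_x = 2741 N, A_y = 3158 N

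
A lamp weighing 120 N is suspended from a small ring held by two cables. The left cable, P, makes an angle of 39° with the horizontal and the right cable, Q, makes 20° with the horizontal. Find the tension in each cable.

ΣF_x = 0: −T_P·cos39° + T_Q·cos20° = 0 → T_Q = 0.827021·T_P.
ΣF_y = 0: T_P·sin39° + T_Q·sin20° = 120.
Substitute: T_P·(0.62932 + 0.827021·0.34202) = 120 → T_P = 131.553 ≈ 131.6 N.
Then T_Q = 0.827021 × 131.553 = 108.8 N.

T_P = 131.6 N, T_Q = 108.8 N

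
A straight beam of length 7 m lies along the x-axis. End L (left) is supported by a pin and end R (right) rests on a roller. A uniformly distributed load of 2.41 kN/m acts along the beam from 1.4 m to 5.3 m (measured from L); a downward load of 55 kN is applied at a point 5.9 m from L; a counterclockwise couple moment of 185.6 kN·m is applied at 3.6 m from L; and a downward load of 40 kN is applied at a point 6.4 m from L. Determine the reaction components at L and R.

Resultant of the distributed load: 2.41 × 3.9 = 9.399 kN at 3.35 m from L.
ΣM about L: R_y·7 − (2.41·3.9)·3.35 − 55·5.9 + 185.6 − 40·6.4 = 0 → R_y = 426.38665/7 = 60.9124 ≈ 60.91 kN.
ΣF_y = 0: L_y + 60.9124 − 2.41·3.9 − 55 − 40 = 0 → L_y = 43.49 kN.
ΣF_x = 0: no horizontal applied forces, so L_x = 0.

L_x = 0, L_y = 43.49 kN, R_y = 60.91 kN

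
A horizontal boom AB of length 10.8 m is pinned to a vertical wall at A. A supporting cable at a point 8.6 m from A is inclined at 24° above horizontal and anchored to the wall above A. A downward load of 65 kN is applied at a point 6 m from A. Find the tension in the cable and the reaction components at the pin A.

ΣM about A: T·sin24°·8.6 − 65·6 = 0 → T = 390/(8.6·0.406737) = 111.494 ≈ 111.5 kN.
ΣF_x = 0: A_x − T·cos24° = 0 → A_x = 111.494 × 0.913545 = 101.9 kN.
ΣF_y = 0: A_y + T·sin24° − 65 = 0 → A_y = 65 − 111.494 × 0.406737 = 19.65 kN.

T = 111.5 kN, A_x = 101.9 kN, A_y = 19.65 kN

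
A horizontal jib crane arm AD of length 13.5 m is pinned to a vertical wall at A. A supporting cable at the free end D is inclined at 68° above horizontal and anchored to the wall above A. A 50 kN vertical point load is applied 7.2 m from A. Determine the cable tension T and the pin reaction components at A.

T = 28.76 kN, A_x = 10.77 kN, A_y = 23.33 kN

ΣM about A: T·sin68°·13.5 − 50·7.2 = 0 → T = 360/(13.5·0.927184) = 28.7609 ≈ 28.76 kN.
ΣF_x = 0: A_x − T·cos68° = 0 → A_x = 28.7609 × 0.374607 = 10.77 kN.
ΣF_y = 0: A_y + T·sin68° − 50 = 0 → A_y = 50 − 28.7609 × 0.927184 = 23.33 kN.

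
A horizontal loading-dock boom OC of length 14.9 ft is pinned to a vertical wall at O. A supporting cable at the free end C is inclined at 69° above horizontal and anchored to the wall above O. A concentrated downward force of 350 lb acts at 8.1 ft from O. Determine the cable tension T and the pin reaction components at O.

ΣM about O: T·sin69°·14.9 − 350·8.1 = 0 → T = 2835/(14.9·0.93358) = 203.805 ≈ 203.8 lb.
ΣF_x = 0: O_x − T·cos69° = 0 → O_x = 203.805 × 0.358368 = 73.04 lb.
ΣF_y = 0: O_y + T·sin69° − 350 = 0 → O_y = 350 − 203.805 × 0.93358 = 159.7 lb.

T = 203.8 lb, O_x = 73.04 lb, O_y = 159.7 lb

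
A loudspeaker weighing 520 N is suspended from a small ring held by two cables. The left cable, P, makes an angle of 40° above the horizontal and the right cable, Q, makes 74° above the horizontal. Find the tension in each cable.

ΣF_x = 0: −T_P·cos40° + T_Q·cos74° = 0 → T_Q = 2.77917·T_P.
ΣF_y = 0: T_P·sin40° + T_Q·sin74° = 520.
Substitute: T_P·(0.642788 + 2.77917·0.961262) = 520 → T_P = 156.896 ≈ 156.9 N.
Then T_Q = 2.77917 × 156.896 = 436.0 N.

T_P = 156.9 N, T_Q = 436.0 N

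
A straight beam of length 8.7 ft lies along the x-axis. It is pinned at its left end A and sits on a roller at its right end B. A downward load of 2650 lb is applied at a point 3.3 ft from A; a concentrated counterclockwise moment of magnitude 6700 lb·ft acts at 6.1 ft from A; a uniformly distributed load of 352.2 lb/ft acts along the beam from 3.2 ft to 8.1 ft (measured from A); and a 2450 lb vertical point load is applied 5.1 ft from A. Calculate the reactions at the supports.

A_x = 0, A_y = 4034 lb, B_y = 2792 lb

Resultant of the distributed load: 352.2 × 4.9 = 1725.78 lb at 5.65 ft from A.
ΣM about A: B_y·8.7 − 2650·3.3 + 6700 − (352.2·4.9)·5.65 − 2450·5.1 = 0 → B_y = 24290.657/8.7 = 2792.03 ≈ 2792 lb.
ΣF_y = 0: A_y + 2792.03 − 2650 − 352.2·4.9 − 2450 = 0 → A_y = 4034 lb.
ΣF_x = 0: no horizontal applied forces, so A_x = 0.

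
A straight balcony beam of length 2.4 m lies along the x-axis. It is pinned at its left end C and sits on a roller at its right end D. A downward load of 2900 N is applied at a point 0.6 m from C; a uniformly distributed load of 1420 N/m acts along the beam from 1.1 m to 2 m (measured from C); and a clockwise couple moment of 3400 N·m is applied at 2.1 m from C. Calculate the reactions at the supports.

Resultant of the distributed load: 1420 × 0.9 = 1278 N at 1.55 m from C.
Moments about C: D_y·2.4 − 2900·0.6 − (1420·0.9)·1.55 − 3400 = 0 → D_y = 7120.9/2.4 = 2967.04 ≈ 2967 N.
ΣF_y = 0: C_y + 2967.04 − 2900 − 1420·0.9 = 0 → C_y = 1211 N.
ΣF_x = 0: no horizontal applied forces, so C_x = 0.

C_x = 0, C_y = 1211 N, D_y = 2967 N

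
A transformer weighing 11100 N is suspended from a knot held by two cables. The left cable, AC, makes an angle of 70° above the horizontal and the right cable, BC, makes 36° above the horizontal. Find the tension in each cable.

ΣF_x = 0: −T_AC·cos70° + T_BC·cos36° = 0 → T_BC = 0.42276·T_AC.
ΣF_y = 0: T_AC·sin70° + T_BC·sin36° = 11100.
Substitute: T_AC·(0.939693 + 0.42276·0.587785) = 11100 → T_AC = 9341.98 ≈ 9342 N.
Then T_BC = 0.42276 × 9341.98 = 3949 N.

T_AC = 9342 N, T_BC = 3949 N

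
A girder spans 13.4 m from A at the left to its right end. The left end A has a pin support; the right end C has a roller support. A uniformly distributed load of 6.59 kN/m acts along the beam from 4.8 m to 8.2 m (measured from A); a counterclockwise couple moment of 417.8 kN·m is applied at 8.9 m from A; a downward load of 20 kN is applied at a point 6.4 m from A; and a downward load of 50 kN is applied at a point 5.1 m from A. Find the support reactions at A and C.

Resultant of the distributed load: 6.59 × 3.4 = 22.406 kN at 6.5 m from A.
Taking moments about A: C_y·13.4 − (6.59·3.4)·6.5 + 417.8 − 20·6.4 − 50·5.1 = 0 → C_y = 110.839/13.4 = 8.27157 ≈ 8.272 kN.
ΣF_y = 0: A_y + 8.27157 − 6.59·3.4 − 20 − 50 = 0 → A_y = 84.13 kN.
ΣF_x = 0: no horizontal applied forces, so A_x = 0.

A_x = 0, A_y = 84.13 kN, C_y = 8.272 kN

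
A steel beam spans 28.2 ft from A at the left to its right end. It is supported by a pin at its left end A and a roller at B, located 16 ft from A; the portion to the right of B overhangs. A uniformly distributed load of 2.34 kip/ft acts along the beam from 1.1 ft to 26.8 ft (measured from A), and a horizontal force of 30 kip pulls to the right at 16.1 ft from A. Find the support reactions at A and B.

A_x = -30.00 kip, A_y = 7.705 kip, B_y = 52.43 kip

Resultant of the distributed load: 2.34 × 25.7 = 60.138 kip at 13.95 ft from A.
Taking moments about A: B_y·16 − (2.34·25.7)·13.95 = 0 → B_y = 838.9251/16 = 52.4328 ≈ 52.43 kip.
ΣF_y = 0: A_y + 52.4328 − 2.34·25.7 = 0 → A_y = 7.705 kip.
ΣF_x = 0: A_x + 30 = 0 → A_x = -30.00 kip.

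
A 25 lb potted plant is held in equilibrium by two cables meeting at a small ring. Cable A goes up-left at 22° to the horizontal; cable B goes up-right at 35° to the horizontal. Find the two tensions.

ΣF_x = 0: −T_A·cos22° + T_B·cos35° = 0 → T_B = 1.13188·T_A.
ΣF_y = 0: T_A·sin22° + T_B·sin35° = 25.
Substitute: T_A·(0.374607 + 1.13188·0.573576) = 25 → T_A = 24.4182 ≈ 24.42 lb.
Then T_B = 1.13188 × 24.4182 = 27.64 lb.

T_A = 24.42 lb, T_B = 27.64 lb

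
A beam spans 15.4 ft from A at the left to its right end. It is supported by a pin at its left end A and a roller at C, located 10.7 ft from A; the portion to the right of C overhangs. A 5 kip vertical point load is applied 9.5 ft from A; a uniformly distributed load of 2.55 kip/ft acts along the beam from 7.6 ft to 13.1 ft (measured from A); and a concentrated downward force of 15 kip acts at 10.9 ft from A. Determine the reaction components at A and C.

Resultant of the distributed load: 2.55 × 5.5 = 14.025 kip at 10.35 ft from A.
Taking moments about A: C_y·10.7 − 5·9.5 − (2.55·5.5)·10.35 − 15·10.9 = 0 → C_y = 356.15875/10.7 = 33.2859 ≈ 33.29 kip.
ΣF_y = 0: A_y + 33.2859 − 5 − 2.55·5.5 − 15 = 0 → A_y = 0.7391 kip.
ΣF_x = 0: no horizontal applied forces, so A_x = 0.

A_x = 0, A_y = 0.7391 kip, C_y = 33.29 kip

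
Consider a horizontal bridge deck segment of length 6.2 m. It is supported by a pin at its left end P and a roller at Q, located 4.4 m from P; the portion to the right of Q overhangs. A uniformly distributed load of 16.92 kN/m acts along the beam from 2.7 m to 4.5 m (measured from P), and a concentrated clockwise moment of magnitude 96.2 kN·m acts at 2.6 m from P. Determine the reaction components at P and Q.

P_x = 0, P_y = -16.33 kN, Q_y = 46.78 kN

Resultant of the distributed load: 16.92 × 1.8 = 30.456 kN at 3.6 m from P.
ΣM about P: Q_y·4.4 − (16.92·1.8)·3.6 − 96.2 = 0 → Q_y = 205.8416/4.4 = 46.7822 ≈ 46.78 kN.
ΣF_y = 0: P_y + 46.7822 − 16.92·1.8 = 0 → P_y = -16.33 kN.
ΣF_x = 0: no horizontal applied forces, so P_x = 0.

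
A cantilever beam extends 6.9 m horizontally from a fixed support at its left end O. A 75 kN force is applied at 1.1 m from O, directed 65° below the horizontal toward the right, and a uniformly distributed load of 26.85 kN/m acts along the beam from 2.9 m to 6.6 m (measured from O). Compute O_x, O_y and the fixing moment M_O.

O_x = -31.70 kN, O_y = 167.3 kN, M_O = 546.7 kN·m

Resultant of the distributed load: 26.85 × 3.7 = 99.345 kN at 4.75 m from O.
ΣF_x = 0: O_x + 75·cos65° = 0 → O_x = -31.70 kN.
ΣF_y = 0: O_y − 75·sin65° − 26.85·3.7 = 0 → O_y = 167.3 kN.
ΣM about O: M_O − 75·sin65°·1.1 − (26.85·3.7)·4.75 = 0 → M_O = 546.7 kN·m.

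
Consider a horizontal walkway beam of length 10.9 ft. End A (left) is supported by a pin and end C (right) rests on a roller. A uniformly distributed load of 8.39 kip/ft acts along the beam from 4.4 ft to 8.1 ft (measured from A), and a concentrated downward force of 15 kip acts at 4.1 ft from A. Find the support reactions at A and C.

A_x = 0, A_y = 22.60 kip, C_y = 23.44 kip

Resultant of the distributed load: 8.39 × 3.7 = 31.043 kip at 6.25 ft from A.
Taking moments about A: C_y·10.9 − (8.39·3.7)·6.25 − 15·4.1 = 0 → C_y = 255.51875/10.9 = 23.4421 ≈ 23.44 kip.
ΣF_y = 0: A_y + 23.4421 − 8.39·3.7 − 15 = 0 → A_y = 22.60 kip.
ΣF_x = 0: no horizontal applied forces, so A_x = 0.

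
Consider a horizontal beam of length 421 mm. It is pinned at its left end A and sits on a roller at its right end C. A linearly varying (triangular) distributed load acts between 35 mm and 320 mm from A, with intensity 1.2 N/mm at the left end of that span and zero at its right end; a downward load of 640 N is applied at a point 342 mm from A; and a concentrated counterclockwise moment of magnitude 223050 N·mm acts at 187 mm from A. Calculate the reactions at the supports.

A_x = 0, A_y = 768.1 N, C_y = 42.90 N

Resultant of the triangular load: ½ × 1.2 × 285 = 171 N, acting at 130 mm from A (one-third of the span from the peak).
Moments about A: C_y·421 − (½·1.2·285)·130 − 640·342 + 223050 = 0 → C_y = 18060/421 = 42.8979 ≈ 42.90 N.
ΣF_y = 0: A_y + 42.8979 − ½·1.2·285 − 640 = 0 → A_y = 768.1 N.
ΣF_x = 0: no horizontal applied forces, so A_x = 0.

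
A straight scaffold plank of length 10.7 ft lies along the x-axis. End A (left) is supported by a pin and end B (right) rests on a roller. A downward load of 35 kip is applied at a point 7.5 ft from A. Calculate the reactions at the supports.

Moments about A: B_y·10.7 − 35·7.5 = 0 → B_y = 262.5/10.7 = 24.5327 ≈ 24.53 kip.
ΣF_y = 0: A_y + 24.5327 − 35 = 0 → A_y = 10.47 kip.
ΣF_x = 0: no horizontal applied forces, so A_x = 0.

A_x = 0, A_y = 10.47 kip, B_y = 24.53 kip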